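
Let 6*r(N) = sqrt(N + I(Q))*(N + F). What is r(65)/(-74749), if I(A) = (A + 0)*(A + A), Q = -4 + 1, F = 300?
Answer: -365*sqrt(83)/448494 ≈ -0.0074144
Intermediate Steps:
Q = -3
I(A) = 2*A**2 (I(A) = A*(2*A) = 2*A**2)
r(N) = sqrt(18 + N)*(300 + N)/6 (r(N) = (sqrt(N + 2*(-3)**2)*(N + 300))/6 = (sqrt(N + 2*9)*(300 + N))/6 = (sqrt(N + 18)*(300 + N))/6 = (sqrt(18 + N)*(300 + N))/6 = sqrt(18 + N)*(300 + N)/6)
r(65)/(-74749) = (sqrt(18 + 65)*(300 + 65)/6)/(-74749) = ((1/6)*sqrt(83)*365)*(-1/74749) = (365*sqrt(83)/6)*(-1/74749) = -365*sqrt(83)/448494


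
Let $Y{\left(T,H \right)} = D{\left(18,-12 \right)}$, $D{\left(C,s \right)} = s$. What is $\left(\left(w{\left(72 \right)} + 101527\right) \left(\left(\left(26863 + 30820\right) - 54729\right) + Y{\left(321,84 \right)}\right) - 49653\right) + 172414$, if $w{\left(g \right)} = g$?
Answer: $299027019$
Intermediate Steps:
$Y{\left(T,H \right)} = -12$
$\left(\left(w{\left(72 \right)} + 101527\right) \left(\left(\left(26863 + 30820\right) - 54729\right) + Y{\left(321,84 \right)}\right) - 49653\right) + 172414 = \left(\left(72 + 101527\right) \left(\left(\left(26863 + 30820\right) - 54729\right) - 12\right) - 49653\right) + 172414 = \left(101599 \left(\left(57683 - 54729\right) - 12\right) - 49653\right) + 172414 = \left(101599 \left(2954 - 12\right) - 49653\right) + 172414 = \left(101599 \cdot 2942 - 49653\right) + 172414 = \left(298904258 - 49653\right) + 172414 = 298854605 + 172414 = 299027019$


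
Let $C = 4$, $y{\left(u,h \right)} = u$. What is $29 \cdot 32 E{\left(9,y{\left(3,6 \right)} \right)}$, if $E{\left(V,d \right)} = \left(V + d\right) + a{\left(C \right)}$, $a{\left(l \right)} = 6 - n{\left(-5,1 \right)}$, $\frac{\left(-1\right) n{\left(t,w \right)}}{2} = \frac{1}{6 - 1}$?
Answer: $\frac{85376}{5} \approx 17075.0$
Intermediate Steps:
$n{\left(t,w \right)} = - \frac{2}{5}$ ($n{\left(t,w \right)} = - \frac{2}{6 - 1} = - \frac{2}{5}$)
$a{\left(l \right)} = \frac{32}{5}$ ($a{\left(l \right)} = 6 - - \frac{2}{5} = 6 + \frac{2}{5} = \frac{32}{5}$)
$E{\left(V,d \right)} = \frac{32}{5} + V + d$ ($E{\left(V,d \right)} = \left(V + d\right) + \frac{32}{5} = \frac{32}{5} + V + d$)
$29 \cdot 32 E{\left(9,y{\left(3,6 \right)} \right)} = 29 \cdot 32 \left(\frac{32}{5} + 9 + 3\right) = 928 \cdot \frac{92}{5} = \frac{85376}{5}$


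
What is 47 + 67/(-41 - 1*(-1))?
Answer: 1813/40 ≈ 45.325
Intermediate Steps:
47 + 67/(-41 - 1*(-1)) = 47 + 67/(-41 + 1) = 47 + 67/(-40) = 47 - 1/40*67 = 47 - 67/40 = 1813/40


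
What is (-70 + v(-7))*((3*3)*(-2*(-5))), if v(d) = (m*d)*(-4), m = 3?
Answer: 1260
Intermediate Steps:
v(d) = -12*d (v(d) = (3*d)*(-4) = -12*d)
(-70 + v(-7))*((3*3)*(-2*(-5))) = (-70 - 12*(-7))*((3*3)*(-2*(-5))) = (-70 + 84)*(9*10) = 14*90 = 1260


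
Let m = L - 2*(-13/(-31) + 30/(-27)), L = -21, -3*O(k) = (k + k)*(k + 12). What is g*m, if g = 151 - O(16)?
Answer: -7383077/837 ≈ -8820.9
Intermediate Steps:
O(k) = -2*k*(12 + k)/3 (O(k) = -(k + k)*(k + 12)/3 = -2*k*(12 + k)/3)
g = 1349/3 (g = 151 - (-2)*16*(12 + 16)/3 = 151 - (-2)*16*28/3 = 151 - 1*(-896/3) = 151 + 896/3 = 1349/3 ≈ 449.67)
m = -5473/279 (m = -21 - 2*(-13/(-31) + 30/(-27)) = -21 - 2*(-13*(-1/31) + 30*(-1/27)) = -21 - 2*(13/31 - 10/9) = -21 - 2*(-193/279) = -21 + 386/279 = -5473/279 ≈ -19.616)
g*m = (1349/3)*(-5473/279) = -7383077/837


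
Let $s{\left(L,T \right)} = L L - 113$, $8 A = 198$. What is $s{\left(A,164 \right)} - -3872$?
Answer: $\frac{69945}{16} \approx 4371.6$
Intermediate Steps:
$A = \frac{99}{4}$ ($A = \frac{1}{8} \cdot 198 = \frac{99}{4} \approx 24.75$)
$s{\left(L,T \right)} = -113 + L^{2}$ ($s{\left(L,T \right)} = L^{2} - 113 = -113 + L^{2}$)
$s{\left(A,164 \right)} - -3872 = \left(-113 + \left(\frac{99}{4}\right)^{2}\right) - -3872 = \left(-113 + \frac{9801}{16}\right) + 3872 = \frac{7993}{16} + 3872 = \frac{69945}{16}$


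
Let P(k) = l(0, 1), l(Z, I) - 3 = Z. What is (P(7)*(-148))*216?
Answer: -95904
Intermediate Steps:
l(Z, I) = 3 + Z
P(k) = 3 (P(k) = 3 + 0 = 3)
(P(7)*(-148))*216 = (3*(-148))*216 = -444*216 = -95904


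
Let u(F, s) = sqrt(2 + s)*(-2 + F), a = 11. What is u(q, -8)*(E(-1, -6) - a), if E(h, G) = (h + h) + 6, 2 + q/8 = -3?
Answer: 294*I*sqrt(6) ≈ 720.15*I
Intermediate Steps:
q = -40 (q = -16 + 8*(-3) = -16 - 24 = -40)
E(h, G) = 6 + 2*h (E(h, G) = 2*h + 6 = 6 + 2*h)
u(q, -8)*(E(-1, -6) - a) = (sqrt(2 - 8)*(-2 - 40))*((6 + 2*(-1)) - 1*11) = (sqrt(-6)*(-42))*((6 - 2) - 11) = ((I*sqrt(6))*(-42))*(4 - 11) = -42*I*sqrt(6)*(-7) = 294*I*sqrt(6)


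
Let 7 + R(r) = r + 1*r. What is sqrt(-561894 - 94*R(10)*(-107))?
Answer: 2*I*sqrt(107785) ≈ 656.61*I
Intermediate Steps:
R(r) = -7 + 2*r (R(r) = -7 + (r + 1*r) = -7 + (r + r) = -7 + 2*r)
sqrt(-561894 - 94*R(10)*(-107)) = sqrt(-561894 - 94*(-7 + 2*10)*(-107)) = sqrt(-561894 - 94*(-7 + 20)*(-107)) = sqrt(-561894 - 94*13*(-107)) = sqrt(-561894 - 1222*(-107)) = sqrt(-561894 + 130754) = sqrt(-431140) = 2*I*sqrt(107785)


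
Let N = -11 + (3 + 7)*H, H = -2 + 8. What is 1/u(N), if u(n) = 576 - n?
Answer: 1/527 ≈ 0.0018975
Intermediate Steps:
H = 6
N = 49 (N = -11 + (3 + 7)*6 = -11 + 10*6 = -11 + 60 = 49)
1/u(N) = 1/(576 - 1*49) = 1/(576 - 49) = 1/527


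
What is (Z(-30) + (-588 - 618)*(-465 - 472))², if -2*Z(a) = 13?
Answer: 5107740120961/4 ≈ 1.2769e+12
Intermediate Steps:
Z(a) = -13/2 (Z(a) = -½*13 = -13/2)
(Z(-30) + (-588 - 618)*(-465 - 472))² = (-13/2 + (-588 - 618)*(-465 - 472))² = (-13/2 - 1206*(-937))² = (-13/2 + 1130022)² = (2260031/2)² = 5107740120961/4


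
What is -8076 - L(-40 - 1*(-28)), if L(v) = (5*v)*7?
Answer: -7656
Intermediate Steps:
L(v) = 35*v
-8076 - L(-40 - 1*(-28)) = -8076 - 35*(-40 - 1*(-28)) = -8076 - 35*(-40 + 28) = -8076 - 35*(-12) = -8076 - 1*(-420) = -8076 + 420 = -7656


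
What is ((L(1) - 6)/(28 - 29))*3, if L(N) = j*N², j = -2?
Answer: 24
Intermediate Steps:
L(N) = -2*N²
((L(1) - 6)/(28 - 29))*3 = ((-2*1² - 6)/(28 - 29))*3 = ((-2*1 - 6)/(-1))*3 = ((-2 - 6)*(-1))*3 = -8*(-1)*3 = 8*3 = 24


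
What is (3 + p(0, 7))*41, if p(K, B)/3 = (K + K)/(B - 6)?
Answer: 123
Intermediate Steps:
p(K, B) = 6*K/(-6 + B) (p(K, B) = 3*((K + K)/(B - 6)) = 3*((2*K)/(-6 + B)) = 3*(2*K/(-6 + B)) = 6*K/(-6 + B))
(3 + p(0, 7))*41 = (3 + 6*0/(-6 + 7))*41 = (3 + 6*0/1)*41 = (3 + 6*0*1)*41 = (3 + 0)*41 = 3*41 = 123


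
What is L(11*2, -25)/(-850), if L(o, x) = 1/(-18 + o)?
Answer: -1/3400 ≈ -0.00029412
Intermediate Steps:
L(11*2, -25)/(-850) = 1/((-18 + 11*2)*(-850)) = -1/850/(-18 + 22) = -1/850/4 = (1/4)*(-1/850) = -1/3400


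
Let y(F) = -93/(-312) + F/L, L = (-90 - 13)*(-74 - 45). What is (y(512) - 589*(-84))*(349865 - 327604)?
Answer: 1403976242914923/1274728 ≈ 1.1014e+9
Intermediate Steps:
L = 12257 (L = -103*(-119) = 12257)
y(F) = 31/104 + F/12257 (y(F) = -93/(-312) + F/12257 = -93*(-1/312) + F*(1/12257) = 31/104 + F/12257)
(y(512) - 589*(-84))*(349865 - 327604) = ((31/104 + (1/12257)*512) - 589*(-84))*(349865 - 327604) = ((31/104 + 512/12257) + 49476)*22261 = (433215/1274728 + 49476)*22261 = (63068875743/1274728)*22261 = 1403976242914923/1274728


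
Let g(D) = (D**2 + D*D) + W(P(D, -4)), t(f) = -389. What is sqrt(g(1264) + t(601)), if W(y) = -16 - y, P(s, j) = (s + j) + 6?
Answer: sqrt(3193721) ≈ 1787.1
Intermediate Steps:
P(s, j) = 6 + j + s (P(s, j) = (j + s) + 6 = 6 + j + s)
g(D) = -18 - D + 2*D**2 (g(D) = (D**2 + D*D) + (-16 - (6 - 4 + D)) = (D**2 + D**2) + (-16 - (2 + D)) = 2*D**2 + (-16 + (-2 - D)) = 2*D**2 + (-18 - D) = -18 - D + 2*D**2)
sqrt(g(1264) + t(601)) = sqrt((-18 - 1*1264 + 2*1264**2) - 389) = sqrt((-18 - 1264 + 2*1597696) - 389) = sqrt((-18 - 1264 + 3195392) - 389) = sqrt(3194110 - 389) = sqrt(3193721)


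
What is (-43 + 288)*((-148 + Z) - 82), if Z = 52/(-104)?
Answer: -112945/2 ≈ -56473.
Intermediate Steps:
Z = -1/2 (Z = 52*(-1/104) = -1/2 ≈ -0.50000)
(-43 + 288)*((-148 + Z) - 82) = (-43 + 288)*((-148 - 1/2) - 82) = 245*(-297/2 - 82) = 245*(-461/2) = -112945/2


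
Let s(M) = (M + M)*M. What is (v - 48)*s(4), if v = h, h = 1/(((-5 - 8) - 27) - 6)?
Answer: -35344/23 ≈ -1536.7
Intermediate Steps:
h = -1/46 (h = 1/((-13 - 27) - 6) = 1/(-40 - 6) = 1/(-46) = -1/46 ≈ -0.021739)
s(M) = 2*M**2 (s(M) = (2*M)*M = 2*M**2)
v = -1/46 ≈ -0.021739
(v - 48)*s(4) = (-1/46 - 48)*(2*4**2) = -2209*16/23 = -2209/46*32 = -35344/23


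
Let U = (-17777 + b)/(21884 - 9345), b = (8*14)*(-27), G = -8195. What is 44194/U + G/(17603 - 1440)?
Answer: -8956873736453/336206563 ≈ -26641.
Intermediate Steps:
b = -3024 (b = 112*(-27) = -3024)
U = -20801/12539 (U = (-17777 - 3024)/(21884 - 9345) = -20801/12539 ≈ -1.6589)
44194/U + G/(17603 - 1440) = 44194/(-20801/12539) - 8195/(17603 - 1440) = 44194*(-12539/20801) - 8195/16163 = -554148566/20801 - 8195*1/16163 = -554148566/20801 - 8195/16163 = -8956873736453/336206563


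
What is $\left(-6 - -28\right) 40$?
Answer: $880$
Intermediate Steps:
$\left(-6 - -28\right) 40 = \left(-6 + 28\right) 40 = 22 \cdot 40 = 880$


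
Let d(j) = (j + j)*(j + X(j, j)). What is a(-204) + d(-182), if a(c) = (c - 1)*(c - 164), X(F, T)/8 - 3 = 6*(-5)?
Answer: 220312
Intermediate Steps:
X(F, T) = -216 (X(F, T) = 24 + 8*(6*(-5)) = 24 + 8*(-30) = 24 - 240 = -216)
a(c) = (-1 + c)*(-164 + c)
d(j) = 2*j*(-216 + j) (d(j) = (j + j)*(j - 216) = (2*j)*(-216 + j) = 2*j*(-216 + j))
a(-204) + d(-182) = (164 + (-204)² - 165*(-204)) + 2*(-182)*(-216 - 182) = (164 + 41616 + 33660) + 2*(-182)*(-398) = 75440 + 144872 = 220312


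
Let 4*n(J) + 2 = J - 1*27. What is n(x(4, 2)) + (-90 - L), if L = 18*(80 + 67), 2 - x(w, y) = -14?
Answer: -10957/4 ≈ -2739.3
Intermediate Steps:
x(w, y) = 16 (x(w, y) = 2 - 1*(-14) = 2 + 14 = 16)
n(J) = -29/4 + J/4 (n(J) = -½ + (J - 1*27)/4 = -½ + (J - 27)/4 = -½ + (-27 + J)/4 = -½ + (-27/4 + J/4) = -29/4 + J/4)
L = 2646 (L = 18*147 = 2646)
n(x(4, 2)) + (-90 - L) = (-29/4 + (¼)*16) + (-90 - 1*2646) = (-29/4 + 4) + (-90 - 2646) = -13/4 - 2736 = -10957/4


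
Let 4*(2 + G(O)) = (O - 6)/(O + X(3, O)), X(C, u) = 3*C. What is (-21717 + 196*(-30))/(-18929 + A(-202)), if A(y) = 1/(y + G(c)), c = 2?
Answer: 61955265/42495616 ≈ 1.4579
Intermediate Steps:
G(O) = -2 + (-6 + O)/(4*(9 + O)) (G(O) = -2 + ((O - 6)/(O + 3*3))/4 = -2 + ((-6 + O)/(O + 9))/4 = -2 + ((-6 + O)/(9 + O))/4 = -2 + (-6 + O)/(4*(9 + O)))
A(y) = 1/(-23/11 + y) (A(y) = 1/(y + (-78 - 7*2)/(4*(9 + 2))) = 1/(y + (1/4)*(-78 - 14)/11) = 1/(y + (1/4)*(1/11)*(-92)) = 1/(y - 23/11) = 1/(-23/11 + y))
(-21717 + 196*(-30))/(-18929 + A(-202)) = (-21717 + 196*(-30))/(-18929 + 11/(-23 + 11*(-202))) = (-21717 - 5880)/(-18929 + 11/(-23 - 2222)) = -27597/(-18929 + 11/(-2245)) = -27597/(-18929 + 11*(-1/2245)) = -27597/(-18929 - 11/2245) = -27597/(-42495616/2245) = -27597*(-2245/42495616) = 61955265/42495616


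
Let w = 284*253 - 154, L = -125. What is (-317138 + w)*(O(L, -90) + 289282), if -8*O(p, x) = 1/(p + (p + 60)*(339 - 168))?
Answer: -19951386117247/281 ≈ -7.1001e+10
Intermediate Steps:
O(p, x) = -1/(8*(10260 + 172*p)) (O(p, x) = -1/(8*(p + (p + 60)*(339 - 168))) = -1/(8*(p + (60 + p)*171)) = -1/(8*(p + (10260 + 171*p))) = -1/(8*(10260 + 172*p)))
w = 71698 (w = 71852 - 154 = 71698)
(-317138 + w)*(O(L, -90) + 289282) = (-317138 + 71698)*(-1/(82080 + 1376*(-125)) + 289282) = -245440*(-1/(82080 - 172000) + 289282) = -245440*(-1/(-89920) + 289282) = -245440*(-1*(-1/89920) + 289282) = -245440*(1/89920 + 289282) = -245440*26012237441/89920 = -19951386117247/281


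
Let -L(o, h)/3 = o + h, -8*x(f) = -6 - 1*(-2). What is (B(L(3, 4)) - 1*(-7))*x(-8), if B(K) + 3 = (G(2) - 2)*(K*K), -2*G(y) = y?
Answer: -1319/2 ≈ -659.50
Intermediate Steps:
G(y) = -y/2
x(f) = 1/2 (x(f) = -(-6 - 1*(-2))/8 = -(-6 + 2)/8 = -1/8*(-4) = 1/2)
L(o, h) = -3*h - 3*o (L(o, h) = -3*(o + h) = -3*(h + o) = -3*h - 3*o)
B(K) = -3 - 3*K**2 (B(K) = -3 + (-1/2*2 - 2)*(K*K) = -3 + (-1 - 2)*K**2 = -3 - 3*K**2)
(B(L(3, 4)) - 1*(-7))*x(-8) = ((-3 - 3*(-3*4 - 3*3)**2) - 1*(-7))*(1/2) = ((-3 - 3*(-12 - 9)**2) + 7)*(1/2) = ((-3 - 3*(-21)**2) + 7)*(1/2) = ((-3 - 3*441) + 7)*(1/2) = ((-3 - 1323) + 7)*(1/2) = (-1326 + 7)*(1/2) = -1319*1/2 = -1319/2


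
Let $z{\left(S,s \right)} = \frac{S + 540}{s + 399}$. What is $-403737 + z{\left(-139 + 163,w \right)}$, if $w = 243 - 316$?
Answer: $- \frac{65808849}{163} \approx -4.0374 \cdot 10^{5}$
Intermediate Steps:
$w = -73$
$z{\left(S,s \right)} = \frac{540 + S}{399 + s}$
$-403737 + z{\left(-139 + 163,w \right)} = -403737 + \frac{540 + \left(-139 + 163\right)}{399 - 73} = -403737 + \frac{540 + 24}{326} = -403737 + \frac{1}{326} \cdot 564 = -403737 + \frac{282}{163} = - \frac{65808849}{163}$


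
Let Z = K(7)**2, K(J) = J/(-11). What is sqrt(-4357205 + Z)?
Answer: 2*I*sqrt(131805439)/11 ≈ 2087.4*I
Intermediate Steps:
K(J) = -J/11 (K(J) = J*(-1/11) = -J/11)
Z = 49/121 (Z = (-1/11*7)**2 = (-7/11)**2 = 49/121 ≈ 0.40496)
sqrt(-4357205 + Z) = sqrt(-4357205 + 49/121) = sqrt(-527221756/121) = 2*I*sqrt(131805439)/11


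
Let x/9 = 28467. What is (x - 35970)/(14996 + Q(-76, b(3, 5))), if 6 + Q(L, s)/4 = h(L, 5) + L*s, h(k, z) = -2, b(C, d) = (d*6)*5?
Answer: -73411/10212 ≈ -7.1887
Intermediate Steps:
b(C, d) = 30*d (b(C, d) = (6*d)*5 = 30*d)
x = 256203 (x = 9*28467 = 256203)
Q(L, s) = -32 + 4*L*s (Q(L, s) = -24 + 4*(-2 + L*s) = -24 + (-8 + 4*L*s) = -32 + 4*L*s)
(x - 35970)/(14996 + Q(-76, b(3, 5))) = (256203 - 35970)/(14996 + (-32 + 4*(-76)*(30*5))) = 220233/(14996 + (-32 + 4*(-76)*150)) = 220233/(14996 + (-32 - 45600)) = 220233/(14996 - 45632) = 220233/(-30636) = 220233*(-1/30636) = -73411/10212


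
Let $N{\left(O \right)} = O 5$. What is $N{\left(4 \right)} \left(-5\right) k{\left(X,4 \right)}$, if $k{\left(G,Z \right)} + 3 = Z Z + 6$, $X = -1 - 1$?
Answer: $-1900$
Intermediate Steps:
$N{\left(O \right)} = 5 O$
$X = -2$ ($X = -1 - 1 = -2$)
$k{\left(G,Z \right)} = 3 + Z^{2}$ ($k{\left(G,Z \right)} = -3 + \left(Z Z + 6\right) = -3 + \left(Z^{2} + 6\right) = -3 + \left(6 + Z^{2}\right) = 3 + Z^{2}$)
$N{\left(4 \right)} \left(-5\right) k{\left(X,4 \right)} = 5 \cdot 4 \left(-5\right) \left(3 + 4^{2}\right) = 20 \left(-5\right) \left(3 + 16\right) = \left(-100\right) 19 = -1900$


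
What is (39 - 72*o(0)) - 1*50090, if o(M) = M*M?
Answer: -50051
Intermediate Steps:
o(M) = M²
(39 - 72*o(0)) - 1*50090 = (39 - 72*0²) - 1*50090 = (39 - 72*0) - 50090 = (39 + 0) - 50090 = 39 - 50090 = -50051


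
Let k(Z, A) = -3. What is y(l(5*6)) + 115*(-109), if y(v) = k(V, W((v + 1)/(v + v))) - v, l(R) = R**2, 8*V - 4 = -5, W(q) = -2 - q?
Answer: -13438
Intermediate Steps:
V = -1/8 (V = 1/2 + (1/8)*(-5) = 1/2 - 5/8 = -1/8 ≈ -0.12500)
y(v) = -3 - v
y(l(5*6)) + 115*(-109) = (-3 - (5*6)**2) + 115*(-109) = (-3 - 1*30**2) - 12535 = (-3 - 1*900) - 12535 = (-3 - 900) - 12535 = -903 - 12535 = -13438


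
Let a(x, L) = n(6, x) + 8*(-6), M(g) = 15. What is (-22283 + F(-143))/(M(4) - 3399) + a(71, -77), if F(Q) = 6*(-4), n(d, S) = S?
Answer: 100139/3384 ≈ 29.592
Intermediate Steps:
F(Q) = -24
a(x, L) = -48 + x (a(x, L) = x + 8*(-6) = x - 48 = -48 + x)
(-22283 + F(-143))/(M(4) - 3399) + a(71, -77) = (-22283 - 24)/(15 - 3399) + (-48 + 71) = -22307/(-3384) + 23 = -22307*(-1/3384) + 23 = 22307/3384 + 23 = 100139/3384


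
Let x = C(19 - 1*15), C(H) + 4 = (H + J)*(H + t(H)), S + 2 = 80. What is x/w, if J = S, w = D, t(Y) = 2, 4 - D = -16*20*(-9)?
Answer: -122/719 ≈ -0.16968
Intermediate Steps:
D = -2876 (D = 4 - (-16*20)*(-9) = 4 - (-320)*(-9) = 4 - 1*2880 = 4 - 2880 = -2876)
w = -2876
S = 78 (S = -2 + 80 = 78)
J = 78
C(H) = -4 + (2 + H)*(78 + H) (C(H) = -4 + (H + 78)*(H + 2) = -4 + (78 + H)*(2 + H) = -4 + (2 + H)*(78 + H))
x = 488 (x = 152 + (19 - 1*15)**2 + 80*(19 - 1*15) = 152 + (19 - 15)**2 + 80*(19 - 15) = 152 + 4**2 + 80*4 = 152 + 16 + 320 = 488)
x/w = 488/(-2876) = 488*(-1/2876) = -122/719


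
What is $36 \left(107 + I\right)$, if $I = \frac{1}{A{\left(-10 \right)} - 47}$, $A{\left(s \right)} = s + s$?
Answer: $\frac{258048}{67} \approx 3851.5$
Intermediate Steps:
$A{\left(s \right)} = 2 s$
$I = - \frac{1}{67}$ ($I = \frac{1}{2 \left(-10\right) - 47} = \frac{1}{-20 - 47} = \frac{1}{-67} = - \frac{1}{67} \approx -0.014925$)
$36 \left(107 + I\right) = 36 \left(107 - \frac{1}{67}\right) = 36 \cdot \frac{7168}{67} = \frac{258048}{67}$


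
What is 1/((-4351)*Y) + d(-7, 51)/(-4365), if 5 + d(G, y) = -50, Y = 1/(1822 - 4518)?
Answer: 2401469/3798423 ≈ 0.63223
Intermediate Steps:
Y = -1/2696 (Y = 1/(-2696) = -1/2696 ≈ -0.00037092)
d(G, y) = -55 (d(G, y) = -5 - 50 = -55)
1/((-4351)*Y) + d(-7, 51)/(-4365) = 1/((-4351)*(-1/2696)) - 55/(-4365) = -1/4351*(-2696) - 55*(-1/4365) = 2696/4351 + 11/873 = 2401469/3798423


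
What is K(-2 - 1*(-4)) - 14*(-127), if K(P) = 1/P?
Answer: 3557/2 ≈ 1778.5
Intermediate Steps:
K(-2 - 1*(-4)) - 14*(-127) = 1/(-2 - 1*(-4)) - 14*(-127) = 1/(-2 + 4) + 1778 = 1/2 + 1778 = 3557/2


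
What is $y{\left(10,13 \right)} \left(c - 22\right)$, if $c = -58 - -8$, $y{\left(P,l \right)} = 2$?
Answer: $-144$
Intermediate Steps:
$c = -50$ ($c = -58 + 8 = -50$)
$y{\left(10,13 \right)} \left(c - 22\right) = 2 \left(-50 - 22\right) = 2 \left(-72\right) = -144$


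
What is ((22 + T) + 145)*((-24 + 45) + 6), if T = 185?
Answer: 9504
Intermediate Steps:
((22 + T) + 145)*((-24 + 45) + 6) = ((22 + 185) + 145)*((-24 + 45) + 6) = (207 + 145)*(21 + 6) = 352*27 = 9504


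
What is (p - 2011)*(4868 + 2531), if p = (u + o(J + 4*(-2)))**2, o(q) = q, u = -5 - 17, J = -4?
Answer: -6326145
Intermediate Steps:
u = -22
p = 1156 (p = (-22 + (-4 + 4*(-2)))**2 = (-22 + (-4 - 8))**2 = (-22 - 12)**2 = (-34)**2 = 1156)
(p - 2011)*(4868 + 2531) = (1156 - 2011)*(4868 + 2531) = -855*7399 = -6326145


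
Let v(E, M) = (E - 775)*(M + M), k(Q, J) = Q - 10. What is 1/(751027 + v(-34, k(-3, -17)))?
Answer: 1/772061 ≈ 1.2952e-6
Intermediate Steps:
k(Q, J) = -10 + Q
v(E, M) = 2*M*(-775 + E) (v(E, M) = (-775 + E)*(2*M) = 2*M*(-775 + E))
1/(751027 + v(-34, k(-3, -17))) = 1/(751027 + 2*(-10 - 3)*(-775 - 34)) = 1/(751027 + 2*(-13)*(-809)) = 1/(751027 + 21034) = 1/772061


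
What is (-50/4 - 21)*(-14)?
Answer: 469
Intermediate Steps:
(-50/4 - 21)*(-14) = (-50*¼ - 21)*(-14) = (-25/2 - 21)*(-14) = -67/2*(-14) = 469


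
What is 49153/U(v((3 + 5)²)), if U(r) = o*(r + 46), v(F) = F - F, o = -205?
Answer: -49153/9430 ≈ -5.2124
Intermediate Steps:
v(F) = 0
U(r) = -9430 - 205*r (U(r) = -205*(r + 46) = -205*(46 + r) = -9430 - 205*r)
49153/U(v((3 + 5)²)) = 49153/(-9430 - 205*0) = 49153/(-9430 + 0) = 49153/(-9430) = 49153*(-1/9430) = -49153/9430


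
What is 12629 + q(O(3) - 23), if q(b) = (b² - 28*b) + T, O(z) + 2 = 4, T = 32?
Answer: 13690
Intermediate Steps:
O(z) = 2 (O(z) = -2 + 4 = 2)
q(b) = 32 + b² - 28*b (q(b) = (b² - 28*b) + 32 = 32 + b² - 28*b)
12629 + q(O(3) - 23) = 12629 + (32 + (2 - 23)² - 28*(2 - 23)) = 12629 + (32 + (-21)² - 28*(-21)) = 12629 + (32 + 441 + 588) = 12629 + 1061 = 13690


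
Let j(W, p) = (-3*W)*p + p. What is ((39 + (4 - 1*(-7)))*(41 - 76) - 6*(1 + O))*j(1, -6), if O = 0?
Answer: -21072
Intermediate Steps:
j(W, p) = p - 3*W*p (j(W, p) = -3*W*p + p = p - 3*W*p)
((39 + (4 - 1*(-7)))*(41 - 76) - 6*(1 + O))*j(1, -6) = ((39 + (4 - 1*(-7)))*(41 - 76) - 6*(1 + 0))*(-6*(1 - 3*1)) = ((39 + (4 + 7))*(-35) - 6*1)*(-6*(1 - 3)) = ((39 + 11)*(-35) - 6)*(-6*(-2)) = (50*(-35) - 6)*12 = (-1750 - 6)*12 = -1756*12 = -21072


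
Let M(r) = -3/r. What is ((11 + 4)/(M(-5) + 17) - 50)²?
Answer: 18705625/7744 ≈ 2415.5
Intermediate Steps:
((11 + 4)/(M(-5) + 17) - 50)² = ((11 + 4)/(-3/(-5) + 17) - 50)² = (15/(-3*(-⅕) + 17) - 50)² = (15/(⅗ + 17) - 50)² = (15/(88/5) - 50)² = (15*(5/88) - 50)² = (75/88 - 50)² = (-4325/88)² = 18705625/7744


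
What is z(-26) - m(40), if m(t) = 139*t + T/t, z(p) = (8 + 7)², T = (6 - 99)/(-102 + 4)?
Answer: -20913293/3920 ≈ -5335.0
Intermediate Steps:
T = 93/98 (T = -93/(-98) = -93*(-1/98) = 93/98 ≈ 0.94898)
z(p) = 225 (z(p) = 15² = 225)
m(t) = 139*t + 93/(98*t)
z(-26) - m(40) = 225 - (139*40 + (93/98)/40) = 225 - (5560 + (93/98)*(1/40)) = 225 - (5560 + 93/3920) = 225 - 1*21795293/3920 = 225 - 21795293/3920 = -20913293/3920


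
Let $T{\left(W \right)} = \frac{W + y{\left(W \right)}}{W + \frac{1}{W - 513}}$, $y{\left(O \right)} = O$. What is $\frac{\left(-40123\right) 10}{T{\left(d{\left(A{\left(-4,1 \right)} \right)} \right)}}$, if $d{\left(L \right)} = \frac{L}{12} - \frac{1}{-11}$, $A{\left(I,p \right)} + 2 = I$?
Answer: $- \frac{4098123097}{20331} \approx -2.0157 \cdot 10^{5}$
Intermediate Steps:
$A{\left(I,p \right)} = -2 + I$
$d{\left(L \right)} = \frac{1}{11} + \frac{L}{12}$ ($d{\left(L \right)} = L \frac{1}{12} - - \frac{1}{11} = \frac{L}{12} + \frac{1}{11} = \frac{1}{11} + \frac{L}{12}$)
$T{\left(W \right)} = \frac{2 W}{W + \frac{1}{-513 + W}}$ ($T{\left(W \right)} = \frac{W + W}{W + \frac{1}{W - 513}} = \frac{2 W}{W + \frac{1}{-513 + W}}$)
$\frac{\left(-40123\right) 10}{T{\left(d{\left(A{\left(-4,1 \right)} \right)} \right)}} = \frac{\left(-40123\right) 10}{2 \left(\frac{1}{11} + \frac{-2 - 4}{12}\right) \frac{1}{1 + \left(\frac{1}{11} + \frac{-2 - 4}{12}\right)^{2} - 513 \left(\frac{1}{11} + \frac{-2 - 4}{12}\right)} \left(-513 + \left(\frac{1}{11} + \frac{-2 - 4}{12}\right)\right)} = - \frac{401230}{2 \left(\frac{1}{11} + \frac{1}{12} \left(-6\right)\right) \frac{1}{1 + \left(\frac{1}{11} + \frac{1}{12} \left(-6\right)\right)^{2} - 513 \left(\frac{1}{11} + \frac{1}{12} \left(-6\right)\right)} \left(-513 + \left(\frac{1}{11} + \frac{1}{12} \left(-6\right)\right)\right)} = - \frac{401230}{2 \left(\frac{1}{11} - \frac{1}{2}\right) \frac{1}{1 + \left(\frac{1}{11} - \frac{1}{2}\right)^{2} - 513 \left(\frac{1}{11} - \frac{1}{2}\right)} \left(-513 + \left(\frac{1}{11} - \frac{1}{2}\right)\right)} = - \frac{401230}{2 \left(- \frac{9}{22}\right) \frac{1}{1 + \left(- \frac{9}{22}\right)^{2} - - \frac{4617}{22}} \left(-513 - \frac{9}{22}\right)} = - \frac{401230}{2 \left(- \frac{9}{22}\right) \frac{1}{1 + \frac{81}{484} + \frac{4617}{22}} \left(- \frac{11295}{22}\right)} = - \frac{401230}{2 \left(- \frac{9}{22}\right) \frac{1}{\frac{102139}{484}} \left(- \frac{11295}{22}\right)} = - \frac{401230}{2 \left(- \frac{9}{22}\right) \frac{484}{102139} \left(- \frac{11295}{22}\right)} = - \frac{401230}{\frac{203310}{102139}} = \left(-401230\right) \frac{102139}{203310} = - \frac{4098123097}{20331}$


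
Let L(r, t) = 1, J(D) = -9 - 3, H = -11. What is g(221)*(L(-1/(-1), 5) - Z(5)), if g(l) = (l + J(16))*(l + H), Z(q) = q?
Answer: -175560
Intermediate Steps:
J(D) = -12
g(l) = (-12 + l)*(-11 + l) (g(l) = (l - 12)*(l - 11) = (-12 + l)*(-11 + l))
g(221)*(L(-1/(-1), 5) - Z(5)) = (132 + 221² - 23*221)*(1 - 1*5) = (132 + 48841 - 5083)*(1 - 5) = 43890*(-4) = -175560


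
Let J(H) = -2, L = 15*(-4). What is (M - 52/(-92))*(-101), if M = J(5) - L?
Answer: -136047/23 ≈ -5915.1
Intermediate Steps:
L = -60
M = 58 (M = -2 - 1*(-60) = -2 + 60 = 58)
(M - 52/(-92))*(-101) = (58 - 52/(-92))*(-101) = (58 - 52*(-1/92))*(-101) = (58 + 13/23)*(-101) = (1347/23)*(-101) = -136047/23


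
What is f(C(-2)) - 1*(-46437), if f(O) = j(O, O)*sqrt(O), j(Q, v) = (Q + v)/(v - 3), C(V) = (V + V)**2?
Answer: 603809/13 ≈ 46447.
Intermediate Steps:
C(V) = 4*V**2 (C(V) = (2*V)**2 = 4*V**2)
j(Q, v) = (Q + v)/(-3 + v)
f(O) = 2*O**(3/2)/(-3 + O) (f(O) = ((O + O)/(-3 + O))*sqrt(O) = ((2*O)/(-3 + O))*sqrt(O) = (2*O/(-3 + O))*sqrt(O) = 2*O**(3/2)/(-3 + O))
f(C(-2)) - 1*(-46437) = 2*(4*(-2)**2)**(3/2)/(-3 + 4*(-2)**2) - 1*(-46437) = 2*(4*4)**(3/2)/(-3 + 4*4) + 46437 = 2*16**(3/2)/(-3 + 16) + 46437 = 2*64/13 + 46437 = 2*64*(1/13) + 46437 = 128/13 + 46437 = 603809/13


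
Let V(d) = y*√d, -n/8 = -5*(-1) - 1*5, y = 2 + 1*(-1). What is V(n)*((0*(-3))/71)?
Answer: 0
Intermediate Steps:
y = 1 (y = 2 - 1 = 1)
n = 0 (n = -8*(-5*(-1) - 1*5) = -8*(5 - 5) = -8*0 = 0)
V(d) = √d (V(d) = 1*√d = √d)
V(n)*((0*(-3))/71) = √0*((0*(-3))/71) = 0*(0*(1/71)) = 0*0 = 0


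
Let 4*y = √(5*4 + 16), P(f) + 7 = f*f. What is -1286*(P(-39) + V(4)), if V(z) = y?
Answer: -1948933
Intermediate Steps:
P(f) = -7 + f² (P(f) = -7 + f*f = -7 + f²)
y = 3/2 (y = √(5*4 + 16)/4 = √(20 + 16)/4 = √36/4 = (¼)*6 = 3/2 ≈ 1.5000)
V(z) = 3/2
-1286*(P(-39) + V(4)) = -1286*((-7 + (-39)²) + 3/2) = -1286*((-7 + 1521) + 3/2) = -1286*(1514 + 3/2) = -1286*3031/2 = -1948933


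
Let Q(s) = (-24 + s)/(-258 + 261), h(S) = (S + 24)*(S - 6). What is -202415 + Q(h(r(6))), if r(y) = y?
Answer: -202423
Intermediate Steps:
h(S) = (-6 + S)*(24 + S) (h(S) = (24 + S)*(-6 + S) = (-6 + S)*(24 + S))
Q(s) = -8 + s/3 (Q(s) = (-24 + s)/3 = (-24 + s)*(⅓) = -8 + s/3)
-202415 + Q(h(r(6))) = -202415 + (-8 + (-144 + 6² + 18*6)/3) = -202415 + (-8 + (-144 + 36 + 108)/3) = -202415 + (-8 + (⅓)*0) = -202415 + (-8 + 0) = -202415 - 8 = -202423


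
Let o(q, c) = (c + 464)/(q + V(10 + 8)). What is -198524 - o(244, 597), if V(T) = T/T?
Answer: -48639441/245 ≈ -1.9853e+5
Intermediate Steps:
V(T) = 1
o(q, c) = (464 + c)/(1 + q) (o(q, c) = (c + 464)/(q + 1) = (464 + c)/(1 + q))
-198524 - o(244, 597) = -198524 - (464 + 597)/(1 + 244) = -198524 - 1061/245 = -48639441/245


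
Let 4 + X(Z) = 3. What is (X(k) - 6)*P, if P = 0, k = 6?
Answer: 0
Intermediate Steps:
X(Z) = -1 (X(Z) = -4 + 3 = -1)
(X(k) - 6)*P = (-1 - 6)*0 = -7*0 = 0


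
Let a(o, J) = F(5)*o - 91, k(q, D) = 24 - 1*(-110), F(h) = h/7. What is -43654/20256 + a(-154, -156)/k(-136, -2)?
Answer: -37019/10128 ≈ -3.6551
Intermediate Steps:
F(h) = h/7 (F(h) = h*(⅐) = h/7)
k(q, D) = 134 (k(q, D) = 24 + 110 = 134)
a(o, J) = -91 + 5*o/7 (a(o, J) = ((⅐)*5)*o - 91 = 5*o/7 - 91 = -91 + 5*o/7)
-43654/20256 + a(-154, -156)/k(-136, -2) = -43654/20256 + (-91 + (5/7)*(-154))/134 = -43654*1/20256 + (-91 - 110)*(1/134) = -21827/10128 - 201*1/134 = -21827/10128 - 3/2 = -37019/10128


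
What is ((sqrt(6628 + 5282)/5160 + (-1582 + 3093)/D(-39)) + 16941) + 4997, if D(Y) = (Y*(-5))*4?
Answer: 17113151/780 + sqrt(11910)/5160 ≈ 21940.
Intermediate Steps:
D(Y) = -20*Y (D(Y) = -5*Y*4 = -20*Y)
((sqrt(6628 + 5282)/5160 + (-1582 + 3093)/D(-39)) + 16941) + 4997 = ((sqrt(6628 + 5282)/5160 + (-1582 + 3093)/((-20*(-39)))) + 16941) + 4997 = ((sqrt(11910)*(1/5160) + 1511/780) + 16941) + 4997 = ((sqrt(11910)/5160 + 1511*(1/780)) + 16941) + 4997 = ((sqrt(11910)/5160 + 1511/780) + 16941) + 4997 = ((1511/780 + sqrt(11910)/5160) + 16941) + 4997 = (13215491/780 + sqrt(11910)/5160) + 4997 = 17113151/780 + sqrt(11910)/5160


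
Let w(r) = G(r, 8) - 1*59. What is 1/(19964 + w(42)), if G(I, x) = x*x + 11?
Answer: 1/19980 ≈ 5.0050e-5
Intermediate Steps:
G(I, x) = 11 + x² (G(I, x) = x² + 11 = 11 + x²)
w(r) = 16 (w(r) = (11 + 8²) - 1*59 = (11 + 64) - 59 = 75 - 59 = 16)
1/(19964 + w(42)) = 1/(19964 + 16) = 1/19980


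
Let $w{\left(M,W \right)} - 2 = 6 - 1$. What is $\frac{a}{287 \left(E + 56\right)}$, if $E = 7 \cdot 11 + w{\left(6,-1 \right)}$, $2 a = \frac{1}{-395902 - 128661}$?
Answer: $- \frac{1}{42153882680} \approx -2.3723 \cdot 10^{-11}$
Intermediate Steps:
$a = - \frac{1}{1049126}$ ($a = \frac{1}{2 \left(-395902 - 128661\right)} = \frac{1}{2 \left(-524563\right)} = \frac{1}{2} \left(- \frac{1}{524563}\right) = - \frac{1}{1049126} \approx -9.5317 \cdot 10^{-7}$)
$w{\left(M,W \right)} = 7$ ($w{\left(M,W \right)} = 2 + \left(6 - 1\right) = 2 + 5 = 7$)
$E = 84$ ($E = 7 \cdot 11 + 7 = 77 + 7 = 84$)
$\frac{a}{287 \left(E + 56\right)} = - \frac{1}{1049126 \cdot 287 \left(84 + 56\right)} = - \frac{1}{1049126 \cdot 287 \cdot 140} = - \frac{1}{1049126 \cdot 40180} = \left(- \frac{1}{1049126}\right) \frac{1}{40180} = - \frac{1}{42153882680}$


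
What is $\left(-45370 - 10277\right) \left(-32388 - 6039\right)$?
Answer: $2138347269$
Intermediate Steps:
$\left(-45370 - 10277\right) \left(-32388 - 6039\right) = - 55647 \left(-32388 - 6039\right) = \left(-55647\right) \left(-38427\right) = 2138347269$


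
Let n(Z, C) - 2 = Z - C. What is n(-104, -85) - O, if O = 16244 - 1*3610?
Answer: -12651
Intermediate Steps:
O = 12634 (O = 16244 - 3610 = 12634)
n(Z, C) = 2 + Z - C (n(Z, C) = 2 + (Z - C) = 2 + Z - C)
n(-104, -85) - O = (2 - 104 - 1*(-85)) - 1*12634 = (2 - 104 + 85) - 12634 = -17 - 12634 = -12651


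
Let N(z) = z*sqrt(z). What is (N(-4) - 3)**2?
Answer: -55 + 48*I ≈ -55.0 + 48.0*I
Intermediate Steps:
N(z) = z**(3/2)
(N(-4) - 3)**2 = ((-4)**(3/2) - 3)**2 = (-8*I - 3)**2 = (-3 - 8*I)**2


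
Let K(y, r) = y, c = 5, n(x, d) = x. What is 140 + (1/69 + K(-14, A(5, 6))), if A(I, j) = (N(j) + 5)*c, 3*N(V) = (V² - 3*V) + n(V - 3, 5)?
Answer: 8695/69 ≈ 126.01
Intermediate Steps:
N(V) = -1 - 2*V/3 + V²/3 (N(V) = ((V² - 3*V) + (V - 3))/3 = ((V² - 3*V) + (-3 + V))/3 = (-3 + V² - 2*V)/3 = -1 - 2*V/3 + V²/3)
A(I, j) = 20 - 10*j/3 + 5*j²/3 (A(I, j) = ((-1 - 2*j/3 + j²/3) + 5)*5 = (4 - 2*j/3 + j²/3)*5 = 20 - 10*j/3 + 5*j²/3)
140 + (1/69 + K(-14, A(5, 6))) = 140 + (1/69 - 14) = 140 - 965/69 = 8695/69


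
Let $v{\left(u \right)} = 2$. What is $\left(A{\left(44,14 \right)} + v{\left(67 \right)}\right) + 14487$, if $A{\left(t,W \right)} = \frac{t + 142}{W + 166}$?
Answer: $\frac{434701}{30} \approx 14490.0$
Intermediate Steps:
$A{\left(t,W \right)} = \frac{142 + t}{166 + W}$
$\left(A{\left(44,14 \right)} + v{\left(67 \right)}\right) + 14487 = \left(\frac{142 + 44}{166 + 14} + 2\right) + 14487 = \left(\frac{1}{180} \cdot 186 + 2\right) + 14487 = \left(\frac{31}{30} + 2\right) + 14487 = \frac{91}{30} + 14487 = \frac{434701}{30}$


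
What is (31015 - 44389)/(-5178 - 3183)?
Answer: 1486/929 ≈ 1.5996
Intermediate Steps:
(31015 - 44389)/(-5178 - 3183) = -13374/(-8361) = -13374*(-1/8361) = 1486/929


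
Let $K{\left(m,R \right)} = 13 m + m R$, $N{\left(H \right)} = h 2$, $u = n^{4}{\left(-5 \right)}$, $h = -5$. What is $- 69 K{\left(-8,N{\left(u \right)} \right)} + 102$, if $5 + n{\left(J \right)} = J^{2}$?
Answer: $1758$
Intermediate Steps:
$n{\left(J \right)} = -5 + J^{2}$
$u = 160000$ ($u = \left(-5 + \left(-5\right)^{2}\right)^{4} = \left(-5 + 25\right)^{4} = 20^{4} = 160000$)
$N{\left(H \right)} = -10$ ($N{\left(H \right)} = \left(-5\right) 2 = -10$)
$K{\left(m,R \right)} = 13 m + R m$
$- 69 K{\left(-8,N{\left(u \right)} \right)} + 102 = - 69 \left(- 8 \left(13 - 10\right)\right) + 102 = - 69 \left(\left(-8\right) 3\right) + 102 = \left(-69\right) \left(-24\right) + 102 = 1656 + 102 = 1758$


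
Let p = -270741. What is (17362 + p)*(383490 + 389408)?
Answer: -195836122342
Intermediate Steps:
(17362 + p)*(383490 + 389408) = (17362 - 270741)*(383490 + 389408) = -253379*772898 = -195836122342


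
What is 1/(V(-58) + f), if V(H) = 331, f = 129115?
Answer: 1/129446 ≈ 7.7252e-6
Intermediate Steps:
1/(V(-58) + f) = 1/(331 + 129115) = 1/129446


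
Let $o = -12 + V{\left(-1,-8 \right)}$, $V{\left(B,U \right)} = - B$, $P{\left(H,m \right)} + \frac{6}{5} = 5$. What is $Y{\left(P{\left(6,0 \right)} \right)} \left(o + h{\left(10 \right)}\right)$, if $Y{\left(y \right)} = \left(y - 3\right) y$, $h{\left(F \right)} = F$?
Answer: $- \frac{76}{25} \approx -3.04$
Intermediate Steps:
$P{\left(H,m \right)} = \frac{19}{5}$ ($P{\left(H,m \right)} = - \frac{6}{5} + 5 = \frac{19}{5}$)
$o = -11$ ($o = -12 - -1 = -12 + 1 = -11$)
$Y{\left(y \right)} = y \left(-3 + y\right)$ ($Y{\left(y \right)} = \left(-3 + y\right) y = y \left(-3 + y\right)$)
$Y{\left(P{\left(6,0 \right)} \right)} \left(o + h{\left(10 \right)}\right) = \frac{19 \left(-3 + \frac{19}{5}\right)}{5} \left(-11 + 10\right) = \frac{19}{5} \cdot \frac{4}{5} \left(-1\right) = \frac{76}{25} \left(-1\right) = - \frac{76}{25}$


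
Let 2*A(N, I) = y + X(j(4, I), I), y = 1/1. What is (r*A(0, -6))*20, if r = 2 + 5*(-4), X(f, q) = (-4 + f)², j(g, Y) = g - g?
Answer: -3060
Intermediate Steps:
j(g, Y) = 0
y = 1
A(N, I) = 17/2 (A(N, I) = (1 + (-4 + 0)²)/2 = (1 + (-4)²)/2 = (1 + 16)/2 = (½)*17 = 17/2)
r = -18 (r = 2 - 20 = -18)
(r*A(0, -6))*20 = -18*17/2*20 = -153*20 = -3060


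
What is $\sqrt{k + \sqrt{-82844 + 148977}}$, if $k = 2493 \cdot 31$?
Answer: $\sqrt{77283 + \sqrt{66133}} \approx 278.46$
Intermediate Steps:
$k = 77283$
$\sqrt{k + \sqrt{-82844 + 148977}} = \sqrt{77283 + \sqrt{-82844 + 148977}} = \sqrt{77283 + \sqrt{66133}}$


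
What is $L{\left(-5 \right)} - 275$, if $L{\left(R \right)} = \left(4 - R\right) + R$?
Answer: $-271$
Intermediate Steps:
$L{\left(R \right)} = 4$
$L{\left(-5 \right)} - 275 = 4 - 275 = -271$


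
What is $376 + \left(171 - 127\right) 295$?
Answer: $13356$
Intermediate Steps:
$376 + \left(171 - 127\right) 295 = 376 + 44 \cdot 295 = 376 + 12980 = 13356$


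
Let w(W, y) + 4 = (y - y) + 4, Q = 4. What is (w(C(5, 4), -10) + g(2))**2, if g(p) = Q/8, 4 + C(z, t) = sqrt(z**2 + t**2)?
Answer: 1/4 ≈ 0.25000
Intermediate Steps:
C(z, t) = -4 + sqrt(t**2 + z**2) (C(z, t) = -4 + sqrt(z**2 + t**2) = -4 + sqrt(t**2 + z**2))
w(W, y) = 0 (w(W, y) = -4 + ((y - y) + 4) = -4 + (0 + 4) = -4 + 4 = 0)
g(p) = 1/2 (g(p) = 4/8 = 4*(1/8) = 1/2)
(w(C(5, 4), -10) + g(2))**2 = (0 + 1/2)**2 = (1/2)**2 = 1/4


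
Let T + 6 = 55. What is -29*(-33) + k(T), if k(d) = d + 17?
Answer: 1023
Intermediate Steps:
T = 49 (T = -6 + 55 = 49)
k(d) = 17 + d
-29*(-33) + k(T) = -29*(-33) + (17 + 49) = 957 + 66 = 1023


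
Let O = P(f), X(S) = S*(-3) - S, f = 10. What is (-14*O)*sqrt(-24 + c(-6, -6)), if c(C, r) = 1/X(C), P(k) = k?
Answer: -175*I*sqrt(138)/3 ≈ -685.26*I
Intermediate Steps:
X(S) = -4*S (X(S) = -3*S - S = -4*S)
O = 10
c(C, r) = -1/(4*C) (c(C, r) = 1/(-4*C) = -1/(4*C))
(-14*O)*sqrt(-24 + c(-6, -6)) = (-14*10)*sqrt(-24 - 1/4/(-6)) = -140*sqrt(-24 - 1/4*(-1/6)) = -140*sqrt(-24 + 1/24) = -175*I*sqrt(138)/3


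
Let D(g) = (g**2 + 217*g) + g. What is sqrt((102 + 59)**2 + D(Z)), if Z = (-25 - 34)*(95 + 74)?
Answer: 2*sqrt(24318271) ≈ 9862.7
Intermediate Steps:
Z = -9971 (Z = -59*169 = -9971)
D(g) = g**2 + 218*g
sqrt((102 + 59)**2 + D(Z)) = sqrt((102 + 59)**2 - 9971*(218 - 9971)) = sqrt(161**2 - 9971*(-9753)) = sqrt(25921 + 97247163) = sqrt(97273084) = 2*sqrt(24318271)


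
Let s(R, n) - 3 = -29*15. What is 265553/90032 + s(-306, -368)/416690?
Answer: 55307192873/18757717040 ≈ 2.9485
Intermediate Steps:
s(R, n) = -432 (s(R, n) = 3 - 29*15 = 3 - 435 = -432)
265553/90032 + s(-306, -368)/416690 = 265553/90032 - 432/416690 = 265553*(1/90032) - 432*1/416690 = 265553/90032 - 216/208345 = 55307192873/18757717040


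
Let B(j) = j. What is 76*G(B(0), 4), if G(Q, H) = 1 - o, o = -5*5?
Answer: 1976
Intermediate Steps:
o = -25
G(Q, H) = 26 (G(Q, H) = 1 - 1*(-25) = 1 + 25 = 26)
76*G(B(0), 4) = 76*26 = 1976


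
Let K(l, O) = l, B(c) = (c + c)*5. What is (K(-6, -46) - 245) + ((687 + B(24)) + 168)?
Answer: 844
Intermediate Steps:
B(c) = 10*c (B(c) = (2*c)*5 = 10*c)
(K(-6, -46) - 245) + ((687 + B(24)) + 168) = (-6 - 245) + ((687 + 10*24) + 168) = -251 + ((687 + 240) + 168) = -251 + (927 + 168) = -251 + 1095 = 844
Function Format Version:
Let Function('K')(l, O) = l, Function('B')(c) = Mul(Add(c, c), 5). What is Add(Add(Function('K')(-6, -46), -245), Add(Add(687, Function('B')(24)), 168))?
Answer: 844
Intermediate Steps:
Function('B')(c) = Mul(10, c) (Function('B')(c) = Mul(Mul(2, c), 5) = Mul(10, c))
Add(Add(Function('K')(-6, -46), -245), Add(Add(687, Function('B')(24)), 168)) = Add(Add(-6, -245), Add(Add(687, Mul(10, 24)), 168)) = Add(-251, Add(Add(687, 240), 168)) = Add(-251, Add(927, 168)) = Add(-251, 1095) = 844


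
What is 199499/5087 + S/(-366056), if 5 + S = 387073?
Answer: 17764697757/465531718 ≈ 38.160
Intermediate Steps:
S = 387068 (S = -5 + 387073 = 387068)
199499/5087 + S/(-366056) = 199499/5087 + 387068/(-366056) = 199499*(1/5087) + 387068*(-1/366056) = 199499/5087 - 96767/91514 = 17764697757/465531718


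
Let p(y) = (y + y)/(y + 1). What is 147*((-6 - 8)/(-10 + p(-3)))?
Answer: 294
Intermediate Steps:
p(y) = 2*y/(1 + y) (p(y) = (2*y)/(1 + y) = 2*y/(1 + y))
147*((-6 - 8)/(-10 + p(-3))) = 147*((-6 - 8)/(-10 + 2*(-3)/(1 - 3))) = 147*(-14/(-10 + 2*(-3)/(-2))) = 147*(-14/(-10 + 2*(-3)*(-½))) = 147*(-14/(-10 + 3)) = 147*(-14/(-7)) = 147*(-14*(-⅐)) = 147*2 = 294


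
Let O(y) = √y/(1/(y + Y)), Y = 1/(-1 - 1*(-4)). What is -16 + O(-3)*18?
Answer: -16 - 48*I*√3 ≈ -16.0 - 83.138*I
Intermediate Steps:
Y = ⅓ (Y = 1/(-1 + 4) = 1/3 = ⅓ ≈ 0.33333)
O(y) = √y*(⅓ + y) (O(y) = √y/(1/(y + ⅓)) = √y/(1/(⅓ + y)) = (⅓ + y)*√y = √y*(⅓ + y))
-16 + O(-3)*18 = -16 + (√(-3)*(⅓ - 3))*18 = -16 + ((I*√3)*(-8/3))*18 = -16 - 8*I*√3/3*18 = -16 - 48*I*√3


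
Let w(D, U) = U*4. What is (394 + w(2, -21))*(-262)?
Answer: -81220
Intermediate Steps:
w(D, U) = 4*U
(394 + w(2, -21))*(-262) = (394 + 4*(-21))*(-262) = (394 - 84)*(-262) = 310*(-262) = -81220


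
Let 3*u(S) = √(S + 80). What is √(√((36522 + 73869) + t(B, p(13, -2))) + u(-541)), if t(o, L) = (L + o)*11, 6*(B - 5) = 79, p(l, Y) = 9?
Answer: √(6*√3984834 + 12*I*√461)/6 ≈ 18.241 + 0.19618*I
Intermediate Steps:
B = 109/6 (B = 5 + (⅙)*79 = 5 + 79/6 = 109/6 ≈ 18.167)
u(S) = √(80 + S)/3 (u(S) = √(S + 80)/3 = √(80 + S)/3)
t(o, L) = 11*L + 11*o
√(√((36522 + 73869) + t(B, p(13, -2))) + u(-541)) = √(√((36522 + 73869) + (11*9 + 11*(109/6))) + √(80 - 541)/3) = √(√(110391 + (99 + 1199/6)) + √(-461)/3) = √(√(110391 + 1793/6) + (I*√461)/3) = √(√(664139/6) + I*√461/3) = √(√3984834/6 + I*√461/3)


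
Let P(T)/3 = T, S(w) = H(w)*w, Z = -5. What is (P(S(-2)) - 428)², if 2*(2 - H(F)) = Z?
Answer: 207025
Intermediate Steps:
H(F) = 9/2 (H(F) = 2 - ½*(-5) = 2 + 5/2 = 9/2)
S(w) = 9*w/2
P(T) = 3*T
(P(S(-2)) - 428)² = (3*((9/2)*(-2)) - 428)² = (3*(-9) - 428)² = (-27 - 428)² = (-455)² = 207025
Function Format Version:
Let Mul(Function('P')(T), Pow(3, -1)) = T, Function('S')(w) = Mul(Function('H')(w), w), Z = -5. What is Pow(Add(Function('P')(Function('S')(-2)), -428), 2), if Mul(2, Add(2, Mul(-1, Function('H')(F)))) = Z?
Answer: 207025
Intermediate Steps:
Function('H')(F) = Rational(9, 2) (Function('H')(F) = Add(2, Mul(Rational(-1, 2), -5)) = Add(2, Rational(5, 2)) = Rational(9, 2))
Function('S')(w) = Mul(Rational(9, 2), w)
Function('P')(T) = Mul(3, T)
Pow(Add(Function('P')(Function('S')(-2)), -428), 2) = Pow(Add(Mul(3, Mul(Rational(9, 2), -2)), -428), 2) = Pow(Add(Mul(3, -9), -428), 2) = Pow(Add(-27, -428), 2) = Pow(-455, 2) = 207025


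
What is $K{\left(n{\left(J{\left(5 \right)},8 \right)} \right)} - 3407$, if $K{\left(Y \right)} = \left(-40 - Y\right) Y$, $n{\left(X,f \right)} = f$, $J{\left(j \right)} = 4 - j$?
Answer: $-3791$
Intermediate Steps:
$K{\left(Y \right)} = Y \left(-40 - Y\right)$
$K{\left(n{\left(J{\left(5 \right)},8 \right)} \right)} - 3407 = \left(-1\right) 8 \left(40 + 8\right) - 3407 = \left(-1\right) 8 \cdot 48 - 3407 = -384 - 3407 = -3791$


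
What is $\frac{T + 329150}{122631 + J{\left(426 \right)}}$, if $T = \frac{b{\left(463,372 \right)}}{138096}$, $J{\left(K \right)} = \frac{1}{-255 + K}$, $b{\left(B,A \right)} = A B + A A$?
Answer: $\frac{215909392845}{80440544072} \approx 2.6841$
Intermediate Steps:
$b{\left(B,A \right)} = A^{2} + A B$ ($b{\left(B,A \right)} = A B + A^{2} = A^{2} + A B$)
$T = \frac{25885}{11508}$ ($T = \frac{372 \left(372 + 463\right)}{138096} = 372 \cdot 835 \cdot \frac{1}{138096} = 310620 \cdot \frac{1}{138096} = \frac{25885}{11508} \approx 2.2493$)
$\frac{T + 329150}{122631 + J{\left(426 \right)}} = \frac{\frac{25885}{11508} + 329150}{122631 + \frac{1}{-255 + 426}} = \frac{3787884085}{11508 \left(122631 + \frac{1}{171}\right)} = \frac{3787884085}{11508 \cdot \frac{20969902}{171}} = \frac{3787884085}{11508} \cdot \frac{171}{20969902} = \frac{215909392845}{80440544072}$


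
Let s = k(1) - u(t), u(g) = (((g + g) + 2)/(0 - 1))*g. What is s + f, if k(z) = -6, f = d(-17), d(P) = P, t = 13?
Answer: 341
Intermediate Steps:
f = -17
u(g) = g*(-2 - 2*g) (u(g) = ((2*g + 2)/(-1))*g = ((2 + 2*g)*(-1))*g = (-2 - 2*g)*g = g*(-2 - 2*g))
s = 358 (s = -6 - (-2)*13*(1 + 13) = -6 - (-2)*13*14 = -6 - 1*(-364) = -6 + 364 = 358)
s + f = 358 - 17 = 341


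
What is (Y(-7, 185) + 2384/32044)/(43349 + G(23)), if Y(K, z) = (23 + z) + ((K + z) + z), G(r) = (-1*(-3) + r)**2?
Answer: 1524959/117561425 ≈ 0.012972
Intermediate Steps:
G(r) = (3 + r)**2
Y(K, z) = 23 + K + 3*z (Y(K, z) = (23 + z) + (K + 2*z) = 23 + K + 3*z)
(Y(-7, 185) + 2384/32044)/(43349 + G(23)) = ((23 - 7 + 3*185) + 2384/32044)/(43349 + (3 + 23)**2) = ((23 - 7 + 555) + 2384*(1/32044))/(43349 + 26**2) = (571 + 596/8011)/(43349 + 676) = (4574877/8011)/44025 = (4574877/8011)*(1/44025) = 1524959/117561425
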